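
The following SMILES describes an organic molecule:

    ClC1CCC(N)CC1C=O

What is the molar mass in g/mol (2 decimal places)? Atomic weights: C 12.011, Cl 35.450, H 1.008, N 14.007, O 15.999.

161.63 g/mol

First, the molecular formula is C7H12ClNO (counting implicit H from valence).
  C: 7 × 12.011 = 84.077
  Cl: 1 × 35.450 = 35.450
  H: 12 × 1.008 = 12.096
  N: 1 × 14.007 = 14.007
  O: 1 × 15.999 = 15.999
Sum: 7×12.011 + 1×35.450 + 12×1.008 + 1×14.007 + 1×15.999 = 161.629 → 161.63 g/mol.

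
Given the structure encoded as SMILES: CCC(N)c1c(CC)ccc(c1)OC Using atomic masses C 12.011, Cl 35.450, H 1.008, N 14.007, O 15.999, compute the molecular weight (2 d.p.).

First, the molecular formula is C12H19NO (counting implicit H from valence).
  C: 12 × 12.011 = 144.132
  H: 19 × 1.008 = 19.152
  N: 1 × 14.007 = 14.007
  O: 1 × 15.999 = 15.999
Sum: 12×12.011 + 19×1.008 + 1×14.007 + 1×15.999 = 193.290 → 193.29 g/mol.

193.29 g/mol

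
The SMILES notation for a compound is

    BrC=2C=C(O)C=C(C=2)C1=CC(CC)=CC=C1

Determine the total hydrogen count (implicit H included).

13

Walk through each heavy atom and fill implicit hydrogens from standard valence (C 4, N 3, O 2, S 2, halogen 1):
  atom 1: Br (halogen, monovalent) → 0 H
  atom 2: C, bond orders sum to 4 (valence 4) → 0 H
  atom 3: C, bond orders sum to 3 (valence 4) → 1 H
  atom 4: C, bond orders sum to 4 (valence 4) → 0 H
  atom 5: O, bond orders sum to 1 (valence 2) → 1 H
  atom 6: C, bond orders sum to 3 (valence 4) → 1 H
  atom 7: C, bond orders sum to 4 (valence 4) → 0 H
  atom 8: C, bond orders sum to 3 (valence 4) → 1 H
  atom 9: C, bond orders sum to 4 (valence 4) → 0 H
  atom 10: C, bond orders sum to 3 (valence 4) → 1 H
  atom 11: C, bond orders sum to 4 (valence 4) → 0 H
  atom 12: C, bond orders sum to 2 (valence 4) → 2 H
  atom 13: C, bond orders sum to 1 (valence 4) → 3 H
  atom 14: C, bond orders sum to 3 (valence 4) → 1 H
  atom 15: C, bond orders sum to 3 (valence 4) → 1 H
  atom 16: C, bond orders sum to 3 (valence 4) → 1 H
Total hydrogens: 13.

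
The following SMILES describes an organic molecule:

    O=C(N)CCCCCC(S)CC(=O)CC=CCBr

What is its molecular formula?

Walk through each heavy atom and fill implicit hydrogens from standard valence (C 4, N 3, O 2, S 2, halogen 1):
  atom 1: O, bond orders sum to 2 (valence 2) → 0 H
  atom 2: C, bond orders sum to 4 (valence 4) → 0 H
  atom 3: N, bond orders sum to 1 (valence 3) → 2 H
  atom 4: C, bond orders sum to 2 (valence 4) → 2 H
  atom 5: C, bond orders sum to 2 (valence 4) → 2 H
  atom 6: C, bond orders sum to 2 (valence 4) → 2 H
  atom 7: C, bond orders sum to 2 (valence 4) → 2 H
  atom 8: C, bond orders sum to 2 (valence 4) → 2 H
  atom 9: C, bond orders sum to 3 (valence 4) → 1 H
  atom 10: S, bond orders sum to 1 (valence 2) → 1 H
  atom 11: C, bond orders sum to 2 (valence 4) → 2 H
  atom 12: C, bond orders sum to 4 (valence 4) → 0 H
  atom 13: O, bond orders sum to 2 (valence 2) → 0 H
  atom 14: C, bond orders sum to 2 (valence 4) → 2 H
  atom 15: C, bond orders sum to 3 (valence 4) → 1 H
  atom 16: C, bond orders sum to 3 (valence 4) → 1 H
  atom 17: C, bond orders sum to 2 (valence 4) → 2 H
  atom 18: Br (halogen, monovalent) → 0 H
Totals → C:13, H:22, Br:1, N:1, O:2, S:1.
In Hill order: C13H22BrNO2S.

C13H22BrNO2S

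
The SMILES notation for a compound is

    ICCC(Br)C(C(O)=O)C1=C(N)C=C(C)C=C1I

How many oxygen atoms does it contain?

Scan the SMILES for O atoms (remember two-letter symbols like Cl and Br are single atoms).
Oxygen count: 2.

2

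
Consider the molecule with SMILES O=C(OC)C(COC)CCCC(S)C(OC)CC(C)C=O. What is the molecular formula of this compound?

Walk through each heavy atom and fill implicit hydrogens from standard valence (C 4, N 3, O 2, S 2, halogen 1):
  atom 1: O, bond orders sum to 2 (valence 2) → 0 H
  atom 2: C, bond orders sum to 4 (valence 4) → 0 H
  atom 3: O, bond orders sum to 2 (valence 2) → 0 H
  atom 4: C, bond orders sum to 1 (valence 4) → 3 H
  atom 5: C, bond orders sum to 3 (valence 4) → 1 H
  atom 6: C, bond orders sum to 2 (valence 4) → 2 H
  atom 7: O, bond orders sum to 2 (valence 2) → 0 H
  atom 8: C, bond orders sum to 1 (valence 4) → 3 H
  atom 9: C, bond orders sum to 2 (valence 4) → 2 H
  atom 10: C, bond orders sum to 2 (valence 4) → 2 H
  atom 11: C, bond orders sum to 2 (valence 4) → 2 H
  atom 12: C, bond orders sum to 3 (valence 4) → 1 H
  atom 13: S, bond orders sum to 1 (valence 2) → 1 H
  atom 14: C, bond orders sum to 3 (valence 4) → 1 H
  atom 15: O, bond orders sum to 2 (valence 2) → 0 H
  atom 16: C, bond orders sum to 1 (valence 4) → 3 H
  atom 17: C, bond orders sum to 2 (valence 4) → 2 H
  atom 18: C, bond orders sum to 3 (valence 4) → 1 H
  atom 19: C, bond orders sum to 1 (valence 4) → 3 H
  atom 20: C, bond orders sum to 3 (valence 4) → 1 H
  atom 21: O, bond orders sum to 2 (valence 2) → 0 H
Totals → C:15, H:28, O:5, S:1.
In Hill order: C15H28O5S.

C15H28O5S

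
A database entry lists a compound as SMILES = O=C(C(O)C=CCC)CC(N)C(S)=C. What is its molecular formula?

C10H17NO2S

Walk through each heavy atom and fill implicit hydrogens from standard valence (C 4, N 3, O 2, S 2, halogen 1):
  atom 1: O, bond orders sum to 2 (valence 2) → 0 H
  atom 2: C, bond orders sum to 4 (valence 4) → 0 H
  atom 3: C, bond orders sum to 3 (valence 4) → 1 H
  atom 4: O, bond orders sum to 1 (valence 2) → 1 H
  atom 5: C, bond orders sum to 3 (valence 4) → 1 H
  atom 6: C, bond orders sum to 3 (valence 4) → 1 H
  atom 7: C, bond orders sum to 2 (valence 4) → 2 H
  atom 8: C, bond orders sum to 1 (valence 4) → 3 H
  atom 9: C, bond orders sum to 2 (valence 4) → 2 H
  atom 10: C, bond orders sum to 3 (valence 4) → 1 H
  atom 11: N, bond orders sum to 1 (valence 3) → 2 H
  atom 12: C, bond orders sum to 4 (valence 4) → 0 H
  atom 13: S, bond orders sum to 1 (valence 2) → 1 H
  atom 14: C, bond orders sum to 2 (valence 4) → 2 H
Totals → C:10, H:17, N:1, O:2, S:1.
In Hill order: C10H17NO2S.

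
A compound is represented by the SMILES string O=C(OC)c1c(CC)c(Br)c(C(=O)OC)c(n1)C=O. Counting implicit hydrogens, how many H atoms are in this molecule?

Walk through each heavy atom and fill implicit hydrogens from standard valence (C 4, N 3, O 2, S 2, halogen 1); for lowercase aromatic atoms, an aromatic c carries 1 H when it has two neighbours and 0 H with three, and aromatic n carries 0 H:
  atom 1: O, bond orders sum to 2 (valence 2) → 0 H
  atom 2: C, bond orders sum to 4 (valence 4) → 0 H
  atom 3: O, bond orders sum to 2 (valence 2) → 0 H
  atom 4: C, bond orders sum to 1 (valence 4) → 3 H
  atom 5: aromatic c, 3 neighbours → 0 H
  atom 6: aromatic c, 3 neighbours → 0 H
  atom 7: C, bond orders sum to 2 (valence 4) → 2 H
  atom 8: C, bond orders sum to 1 (valence 4) → 3 H
  atom 9: aromatic c, 3 neighbours → 0 H
  atom 10: Br (halogen, monovalent) → 0 H
  atom 11: aromatic c, 3 neighbours → 0 H
  atom 12: C, bond orders sum to 4 (valence 4) → 0 H
  atom 13: O, bond orders sum to 2 (valence 2) → 0 H
  atom 14: O, bond orders sum to 2 (valence 2) → 0 H
  atom 15: C, bond orders sum to 1 (valence 4) → 3 H
  atom 16: aromatic c, 3 neighbours → 0 H
  atom 17: aromatic n, 2 neighbours → 0 H
  atom 18: C, bond orders sum to 3 (valence 4) → 1 H
  atom 19: O, bond orders sum to 2 (valence 2) → 0 H
Total hydrogens: 12.

12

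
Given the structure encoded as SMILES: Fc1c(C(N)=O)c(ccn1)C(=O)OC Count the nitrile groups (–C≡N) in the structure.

Scan the SMILES for the nitrile motif — none present.
Groups that are present: 1 amide, 1 ester.

0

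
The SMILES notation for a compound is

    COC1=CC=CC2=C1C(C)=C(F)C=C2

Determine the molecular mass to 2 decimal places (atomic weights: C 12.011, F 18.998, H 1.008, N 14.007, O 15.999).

190.22 g/mol

First, the molecular formula is C12H11FO (counting implicit H from valence).
  C: 12 × 12.011 = 144.132
  F: 1 × 18.998 = 18.998
  H: 11 × 1.008 = 11.088
  O: 1 × 15.999 = 15.999
Sum: 12×12.011 + 1×18.998 + 11×1.008 + 1×15.999 = 190.217 → 190.22 g/mol.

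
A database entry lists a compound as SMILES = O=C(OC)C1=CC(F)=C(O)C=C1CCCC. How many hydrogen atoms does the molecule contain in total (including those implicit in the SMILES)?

15

Walk through each heavy atom and fill implicit hydrogens from standard valence (C 4, N 3, O 2, S 2, halogen 1):
  atom 1: O, bond orders sum to 2 (valence 2) → 0 H
  atom 2: C, bond orders sum to 4 (valence 4) → 0 H
  atom 3: O, bond orders sum to 2 (valence 2) → 0 H
  atom 4: C, bond orders sum to 1 (valence 4) → 3 H
  atom 5: C, bond orders sum to 4 (valence 4) → 0 H
  atom 6: C, bond orders sum to 3 (valence 4) → 1 H
  atom 7: C, bond orders sum to 4 (valence 4) → 0 H
  atom 8: F (halogen, monovalent) → 0 H
  atom 9: C, bond orders sum to 4 (valence 4) → 0 H
  atom 10: O, bond orders sum to 1 (valence 2) → 1 H
  atom 11: C, bond orders sum to 3 (valence 4) → 1 H
  atom 12: C, bond orders sum to 4 (valence 4) → 0 H
  atom 13: C, bond orders sum to 2 (valence 4) → 2 H
  atom 14: C, bond orders sum to 2 (valence 4) → 2 H
  atom 15: C, bond orders sum to 2 (valence 4) → 2 H
  atom 16: C, bond orders sum to 1 (valence 4) → 3 H
Total hydrogens: 15.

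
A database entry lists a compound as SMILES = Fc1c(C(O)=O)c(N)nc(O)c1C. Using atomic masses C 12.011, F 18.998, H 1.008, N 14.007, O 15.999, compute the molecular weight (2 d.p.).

First, the molecular formula is C7H7FN2O3 (counting implicit H from valence).
  C: 7 × 12.011 = 84.077
  F: 1 × 18.998 = 18.998
  H: 7 × 1.008 = 7.056
  N: 2 × 14.007 = 28.014
  O: 3 × 15.999 = 47.997
Sum: 7×12.011 + 1×18.998 + 7×1.008 + 2×14.007 + 3×15.999 = 186.142 → 186.14 g/mol.

186.14 g/mol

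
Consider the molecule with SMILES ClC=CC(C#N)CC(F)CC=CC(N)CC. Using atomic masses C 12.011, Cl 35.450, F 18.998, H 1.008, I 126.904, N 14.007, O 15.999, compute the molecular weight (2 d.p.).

First, the molecular formula is C12H18ClFN2 (counting implicit H from valence).
  C: 12 × 12.011 = 144.132
  Cl: 1 × 35.450 = 35.450
  F: 1 × 18.998 = 18.998
  H: 18 × 1.008 = 18.144
  N: 2 × 14.007 = 28.014
Sum: 12×12.011 + 1×35.450 + 1×18.998 + 18×1.008 + 2×14.007 = 244.738 → 244.74 g/mol.

244.74 g/mol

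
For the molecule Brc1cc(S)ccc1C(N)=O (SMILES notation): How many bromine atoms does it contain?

Scan the SMILES for Br atoms (remember two-letter symbols like Cl and Br are single atoms).
Bromine count: 1.

1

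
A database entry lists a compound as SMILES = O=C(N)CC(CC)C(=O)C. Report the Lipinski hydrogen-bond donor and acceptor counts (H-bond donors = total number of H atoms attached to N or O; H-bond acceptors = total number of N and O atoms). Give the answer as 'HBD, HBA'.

Donors: find every N or O and count the H atoms it carries.
  atom 1 (O): bond orders sum to 2 → 0 H
  atom 3 (N): bond orders sum to 1 → 2 H
  atom 9 (O): bond orders sum to 2 → 0 H
Lipinski HBD = 2.
Acceptors: N atoms = 1, O atoms = 2 → HBA = 3.

2, 3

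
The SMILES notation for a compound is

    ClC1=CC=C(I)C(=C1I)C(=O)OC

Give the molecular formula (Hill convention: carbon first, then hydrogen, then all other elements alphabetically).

C8H5ClI2O2

Walk through each heavy atom and fill implicit hydrogens from standard valence (C 4, N 3, O 2, S 2, halogen 1):
  atom 1: Cl (halogen, monovalent) → 0 H
  atom 2: C, bond orders sum to 4 (valence 4) → 0 H
  atom 3: C, bond orders sum to 3 (valence 4) → 1 H
  atom 4: C, bond orders sum to 3 (valence 4) → 1 H
  atom 5: C, bond orders sum to 4 (valence 4) → 0 H
  atom 6: I (halogen, monovalent) → 0 H
  atom 7: C, bond orders sum to 4 (valence 4) → 0 H
  atom 8: C, bond orders sum to 4 (valence 4) → 0 H
  atom 9: I (halogen, monovalent) → 0 H
  atom 10: C, bond orders sum to 4 (valence 4) → 0 H
  atom 11: O, bond orders sum to 2 (valence 2) → 0 H
  atom 12: O, bond orders sum to 2 (valence 2) → 0 H
  atom 13: C, bond orders sum to 1 (valence 4) → 3 H
Totals → C:8, H:5, Cl:1, I:2, O:2.
In Hill order: C8H5ClI2O2.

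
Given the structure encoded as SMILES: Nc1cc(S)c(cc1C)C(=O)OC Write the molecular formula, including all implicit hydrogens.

Walk through each heavy atom and fill implicit hydrogens from standard valence (C 4, N 3, O 2, S 2, halogen 1); for lowercase aromatic atoms, an aromatic c carries 1 H when it has two neighbours and 0 H with three, and aromatic n carries 0 H:
  atom 1: N, bond orders sum to 1 (valence 3) → 2 H
  atom 2: aromatic c, 3 neighbours → 0 H
  atom 3: aromatic c, 2 neighbours → 1 H
  atom 4: aromatic c, 3 neighbours → 0 H
  atom 5: S, bond orders sum to 1 (valence 2) → 1 H
  atom 6: aromatic c, 3 neighbours → 0 H
  atom 7: aromatic c, 2 neighbours → 1 H
  atom 8: aromatic c, 3 neighbours → 0 H
  atom 9: C, bond orders sum to 1 (valence 4) → 3 H
  atom 10: C, bond orders sum to 4 (valence 4) → 0 H
  atom 11: O, bond orders sum to 2 (valence 2) → 0 H
  atom 12: O, bond orders sum to 2 (valence 2) → 0 H
  atom 13: C, bond orders sum to 1 (valence 4) → 3 H
Totals → C:9, H:11, N:1, O:2, S:1.

C9H11NO2S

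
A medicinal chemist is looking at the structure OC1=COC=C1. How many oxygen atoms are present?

Scan the SMILES for O atoms (remember two-letter symbols like Cl and Br are single atoms).
Oxygen count: 2.

2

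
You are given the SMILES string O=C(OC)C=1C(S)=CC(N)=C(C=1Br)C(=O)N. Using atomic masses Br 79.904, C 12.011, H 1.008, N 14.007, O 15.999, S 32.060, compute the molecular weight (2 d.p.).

305.15 g/mol

First, the molecular formula is C9H9BrN2O3S (counting implicit H from valence).
  Br: 1 × 79.904 = 79.904
  C: 9 × 12.011 = 108.099
  H: 9 × 1.008 = 9.072
  N: 2 × 14.007 = 28.014
  O: 3 × 15.999 = 47.997
  S: 1 × 32.060 = 32.060
Sum: 1×79.904 + 9×12.011 + 9×1.008 + 2×14.007 + 3×15.999 + 1×32.060 = 305.146 → 305.15 g/mol.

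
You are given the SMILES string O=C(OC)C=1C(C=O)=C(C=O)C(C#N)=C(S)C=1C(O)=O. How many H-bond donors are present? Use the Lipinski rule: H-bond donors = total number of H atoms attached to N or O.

1

Donors: find every N or O and count the H atoms it carries.
  atom 1 (O): bond orders sum to 2 → 0 H
  atom 3 (O): bond orders sum to 2 → 0 H
  atom 8 (O): bond orders sum to 2 → 0 H
  atom 11 (O): bond orders sum to 2 → 0 H
  atom 14 (N): bond orders sum to 3 → 0 H
  atom 19 (O): bond orders sum to 1 → 1 H
  atom 20 (O): bond orders sum to 2 → 0 H
Lipinski HBD = 1.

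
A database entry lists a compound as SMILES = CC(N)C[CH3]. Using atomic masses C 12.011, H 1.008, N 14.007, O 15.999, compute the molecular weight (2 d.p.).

73.14 g/mol

First, the molecular formula is C4H11N (counting implicit H from valence).
  C: 4 × 12.011 = 48.044
  H: 11 × 1.008 = 11.088
  N: 1 × 14.007 = 14.007
Sum: 4×12.011 + 11×1.008 + 1×14.007 = 73.139 → 73.14 g/mol.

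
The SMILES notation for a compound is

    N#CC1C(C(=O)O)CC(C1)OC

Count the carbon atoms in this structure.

8

Count every carbon token in the SMILES (each C, including those in ring-closure positions and inside branches).
Carbon count: 8.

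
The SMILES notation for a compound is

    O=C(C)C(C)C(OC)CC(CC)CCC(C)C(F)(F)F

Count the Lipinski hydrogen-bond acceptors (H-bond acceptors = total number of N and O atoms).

N atoms: 0; O atoms: 2.
Lipinski HBA = 0 + 2 = 2.

2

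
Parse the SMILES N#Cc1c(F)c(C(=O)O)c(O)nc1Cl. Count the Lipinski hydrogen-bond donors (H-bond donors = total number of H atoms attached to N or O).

2

Donors: find every N or O and count the H atoms it carries.
  atom 1 (N): bond orders sum to 3 → 0 H
  atom 8 (O): bond orders sum to 2 → 0 H
  atom 9 (O): bond orders sum to 1 → 1 H
  atom 11 (O): bond orders sum to 1 → 1 H
  atom 12 (N): bond orders sum to 3 → 0 H
Lipinski HBD = 2.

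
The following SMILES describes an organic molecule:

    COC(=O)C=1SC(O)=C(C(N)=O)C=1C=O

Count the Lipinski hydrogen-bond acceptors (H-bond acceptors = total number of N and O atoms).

N atoms: 1; O atoms: 5.
Lipinski HBA = 1 + 5 = 6.

6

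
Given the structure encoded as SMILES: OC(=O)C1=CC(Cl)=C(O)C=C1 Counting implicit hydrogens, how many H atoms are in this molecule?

5

Walk through each heavy atom and fill implicit hydrogens from standard valence (C 4, N 3, O 2, S 2, halogen 1):
  atom 1: O, bond orders sum to 1 (valence 2) → 1 H
  atom 2: C, bond orders sum to 4 (valence 4) → 0 H
  atom 3: O, bond orders sum to 2 (valence 2) → 0 H
  atom 4: C, bond orders sum to 4 (valence 4) → 0 H
  atom 5: C, bond orders sum to 3 (valence 4) → 1 H
  atom 6: C, bond orders sum to 4 (valence 4) → 0 H
  atom 7: Cl (halogen, monovalent) → 0 H
  atom 8: C, bond orders sum to 4 (valence 4) → 0 H
  atom 9: O, bond orders sum to 1 (valence 2) → 1 H
  atom 10: C, bond orders sum to 3 (valence 4) → 1 H
  atom 11: C, bond orders sum to 3 (valence 4) → 1 H
Total hydrogens: 5.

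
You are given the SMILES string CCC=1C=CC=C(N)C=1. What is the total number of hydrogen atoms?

Walk through each heavy atom and fill implicit hydrogens from standard valence (C 4, N 3, O 2, S 2, halogen 1):
  atom 1: C, bond orders sum to 1 (valence 4) → 3 H
  atom 2: C, bond orders sum to 2 (valence 4) → 2 H
  atom 3: C, bond orders sum to 4 (valence 4) → 0 H
  atom 4: C, bond orders sum to 3 (valence 4) → 1 H
  atom 5: C, bond orders sum to 3 (valence 4) → 1 H
  atom 6: C, bond orders sum to 3 (valence 4) → 1 H
  atom 7: C, bond orders sum to 4 (valence 4) → 0 H
  atom 8: N, bond orders sum to 1 (valence 3) → 2 H
  atom 9: C, bond orders sum to 3 (valence 4) → 1 H
Total hydrogens: 11.

11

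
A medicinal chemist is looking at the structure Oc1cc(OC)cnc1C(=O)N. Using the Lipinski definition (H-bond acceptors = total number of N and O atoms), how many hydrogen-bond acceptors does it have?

5

N atoms: 2; O atoms: 3.
Lipinski HBA = 2 + 3 = 5.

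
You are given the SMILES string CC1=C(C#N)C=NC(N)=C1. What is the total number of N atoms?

3

Scan the SMILES for N atoms (remember two-letter symbols like Cl and Br are single atoms).
Nitrogen count: 3.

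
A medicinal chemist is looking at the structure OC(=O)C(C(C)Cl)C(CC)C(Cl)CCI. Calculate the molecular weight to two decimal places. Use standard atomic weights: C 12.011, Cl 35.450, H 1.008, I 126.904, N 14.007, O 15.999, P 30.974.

367.05 g/mol

First, the molecular formula is C10H17Cl2IO2 (counting implicit H from valence).
  C: 10 × 12.011 = 120.110
  Cl: 2 × 35.450 = 70.900
  H: 17 × 1.008 = 17.136
  I: 1 × 126.904 = 126.904
  O: 2 × 15.999 = 31.998
Sum: 10×12.011 + 2×35.450 + 17×1.008 + 1×126.904 + 2×15.999 = 367.048 → 367.05 g/mol.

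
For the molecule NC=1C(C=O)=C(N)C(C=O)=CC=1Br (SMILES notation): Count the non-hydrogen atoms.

13

Every atom symbol written in the SMILES (organic subset) is one heavy atom; implicit H are not written.
Heavy atoms by element → Br:1, C:8, N:2, O:2.
Total: 13.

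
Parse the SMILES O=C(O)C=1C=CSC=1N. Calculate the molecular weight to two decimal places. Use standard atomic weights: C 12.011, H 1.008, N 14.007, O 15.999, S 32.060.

143.16 g/mol

First, the molecular formula is C5H5NO2S (counting implicit H from valence).
  C: 5 × 12.011 = 60.055
  H: 5 × 1.008 = 5.040
  N: 1 × 14.007 = 14.007
  O: 2 × 15.999 = 31.998
  S: 1 × 32.060 = 32.060
Sum: 5×12.011 + 5×1.008 + 1×14.007 + 2×15.999 + 1×32.060 = 143.160 → 143.16 g/mol.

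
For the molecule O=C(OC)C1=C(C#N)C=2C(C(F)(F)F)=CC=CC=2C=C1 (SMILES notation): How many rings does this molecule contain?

In SMILES, each pair of matching ring-closure digits denotes one ring-closing bond; the number of such bonds equals the number of independent rings.
Ring-closure bonds here: 2.

2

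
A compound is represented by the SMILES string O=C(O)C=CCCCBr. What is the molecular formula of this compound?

C6H9BrO2

Walk through each heavy atom and fill implicit hydrogens from standard valence (C 4, N 3, O 2, S 2, halogen 1):
  atom 1: O, bond orders sum to 2 (valence 2) → 0 H
  atom 2: C, bond orders sum to 4 (valence 4) → 0 H
  atom 3: O, bond orders sum to 1 (valence 2) → 1 H
  atom 4: C, bond orders sum to 3 (valence 4) → 1 H
  atom 5: C, bond orders sum to 3 (valence 4) → 1 H
  atom 6: C, bond orders sum to 2 (valence 4) → 2 H
  atom 7: C, bond orders sum to 2 (valence 4) → 2 H
  atom 8: C, bond orders sum to 2 (valence 4) → 2 H
  atom 9: Br (halogen, monovalent) → 0 H
Totals → C:6, H:9, Br:1, O:2.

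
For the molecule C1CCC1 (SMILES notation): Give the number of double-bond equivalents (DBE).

1

Molecular formula: C4H8.
DoU = (2C + 2 + N − H − X) / 2, where X is the halogen count and O/S are ignored.
    = (2·4 + 2 + 0 − 8 − 0) / 2 = 2 / 2 = 1.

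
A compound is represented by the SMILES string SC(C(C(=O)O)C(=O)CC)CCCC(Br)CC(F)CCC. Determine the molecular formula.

C15H26BrFO3S

Walk through each heavy atom and fill implicit hydrogens from standard valence (C 4, N 3, O 2, S 2, halogen 1):
  atom 1: S, bond orders sum to 1 (valence 2) → 1 H
  atom 2: C, bond orders sum to 3 (valence 4) → 1 H
  atom 3: C, bond orders sum to 3 (valence 4) → 1 H
  atom 4: C, bond orders sum to 4 (valence 4) → 0 H
  atom 5: O, bond orders sum to 2 (valence 2) → 0 H
  atom 6: O, bond orders sum to 1 (valence 2) → 1 H
  atom 7: C, bond orders sum to 4 (valence 4) → 0 H
  atom 8: O, bond orders sum to 2 (valence 2) → 0 H
  atom 9: C, bond orders sum to 2 (valence 4) → 2 H
  atom 10: C, bond orders sum to 1 (valence 4) → 3 H
  atom 11: C, bond orders sum to 2 (valence 4) → 2 H
  atom 12: C, bond orders sum to 2 (valence 4) → 2 H
  atom 13: C, bond orders sum to 2 (valence 4) → 2 H
  atom 14: C, bond orders sum to 3 (valence 4) → 1 H
  atom 15: Br (halogen, monovalent) → 0 H
  atom 16: C, bond orders sum to 2 (valence 4) → 2 H
  atom 17: C, bond orders sum to 3 (valence 4) → 1 H
  atom 18: F (halogen, monovalent) → 0 H
  atom 19: C, bond orders sum to 2 (valence 4) → 2 H
  atom 20: C, bond orders sum to 2 (valence 4) → 2 H
  atom 21: C, bond orders sum to 1 (valence 4) → 3 H
Totals → C:15, H:26, Br:1, F:1, O:3, S:1.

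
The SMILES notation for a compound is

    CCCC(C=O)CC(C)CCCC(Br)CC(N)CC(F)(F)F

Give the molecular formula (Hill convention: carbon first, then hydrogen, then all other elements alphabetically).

Walk through each heavy atom and fill implicit hydrogens from standard valence (C 4, N 3, O 2, S 2, halogen 1):
  atom 1: C, bond orders sum to 1 (valence 4) → 3 H
  atom 2: C, bond orders sum to 2 (valence 4) → 2 H
  atom 3: C, bond orders sum to 2 (valence 4) → 2 H
  atom 4: C, bond orders sum to 3 (valence 4) → 1 H
  atom 5: C, bond orders sum to 3 (valence 4) → 1 H
  atom 6: O, bond orders sum to 2 (valence 2) → 0 H
  atom 7: C, bond orders sum to 2 (valence 4) → 2 H
  atom 8: C, bond orders sum to 3 (valence 4) → 1 H
  atom 9: C, bond orders sum to 1 (valence 4) → 3 H
  atom 10: C, bond orders sum to 2 (valence 4) → 2 H
  atom 11: C, bond orders sum to 2 (valence 4) → 2 H
  atom 12: C, bond orders sum to 2 (valence 4) → 2 H
  atom 13: C, bond orders sum to 3 (valence 4) → 1 H
  atom 14: Br (halogen, monovalent) → 0 H
  atom 15: C, bond orders sum to 2 (valence 4) → 2 H
  atom 16: C, bond orders sum to 3 (valence 4) → 1 H
  atom 17: N, bond orders sum to 1 (valence 3) → 2 H
  atom 18: C, bond orders sum to 2 (valence 4) → 2 H
  atom 19: C, bond orders sum to 4 (valence 4) → 0 H
  atom 20: F (halogen, monovalent) → 0 H
  atom 21: F (halogen, monovalent) → 0 H
  atom 22: F (halogen, monovalent) → 0 H
Totals → C:16, H:29, Br:1, F:3, N:1, O:1.
In Hill order: C16H29BrF3NO.

C16H29BrF3NO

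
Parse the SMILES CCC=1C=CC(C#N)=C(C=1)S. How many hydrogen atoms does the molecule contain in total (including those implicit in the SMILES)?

9

Walk through each heavy atom and fill implicit hydrogens from standard valence (C 4, N 3, O 2, S 2, halogen 1):
  atom 1: C, bond orders sum to 1 (valence 4) → 3 H
  atom 2: C, bond orders sum to 2 (valence 4) → 2 H
  atom 3: C, bond orders sum to 4 (valence 4) → 0 H
  atom 4: C, bond orders sum to 3 (valence 4) → 1 H
  atom 5: C, bond orders sum to 3 (valence 4) → 1 H
  atom 6: C, bond orders sum to 4 (valence 4) → 0 H
  atom 7: C, bond orders sum to 4 (valence 4) → 0 H
  atom 8: N, bond orders sum to 3 (valence 3) → 0 H
  atom 9: C, bond orders sum to 4 (valence 4) → 0 H
  atom 10: C, bond orders sum to 3 (valence 4) → 1 H
  atom 11: S, bond orders sum to 1 (valence 2) → 1 H
Total hydrogens: 9.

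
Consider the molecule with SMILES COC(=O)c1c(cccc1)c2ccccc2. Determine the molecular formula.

Walk through each heavy atom and fill implicit hydrogens from standard valence (C 4, N 3, O 2, S 2, halogen 1); for lowercase aromatic atoms, an aromatic c carries 1 H when it has two neighbours and 0 H with three, and aromatic n carries 0 H:
  atom 1: C, bond orders sum to 1 (valence 4) → 3 H
  atom 2: O, bond orders sum to 2 (valence 2) → 0 H
  atom 3: C, bond orders sum to 4 (valence 4) → 0 H
  atom 4: O, bond orders sum to 2 (valence 2) → 0 H
  atom 5: aromatic c, 3 neighbours → 0 H
  atom 6: aromatic c, 3 neighbours → 0 H
  atom 7: aromatic c, 2 neighbours → 1 H
  atom 8: aromatic c, 2 neighbours → 1 H
  atom 9: aromatic c, 2 neighbours → 1 H
  atom 10: aromatic c, 2 neighbours → 1 H
  atom 11: aromatic c, 3 neighbours → 0 H
  atom 12: aromatic c, 2 neighbours → 1 H
  atom 13: aromatic c, 2 neighbours → 1 H
  atom 14: aromatic c, 2 neighbours → 1 H
  atom 15: aromatic c, 2 neighbours → 1 H
  atom 16: aromatic c, 2 neighbours → 1 H
Totals → C:14, H:12, O:2.

C14H12O2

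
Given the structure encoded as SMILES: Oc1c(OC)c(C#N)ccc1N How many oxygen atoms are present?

2

Scan the SMILES for O atoms (remember two-letter symbols like Cl and Br are single atoms).
Oxygen count: 2.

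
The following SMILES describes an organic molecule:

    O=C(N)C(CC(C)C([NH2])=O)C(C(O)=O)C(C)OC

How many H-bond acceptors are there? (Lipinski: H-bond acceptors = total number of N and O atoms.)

7

N atoms: 2; O atoms: 5.
Lipinski HBA = 2 + 5 = 7.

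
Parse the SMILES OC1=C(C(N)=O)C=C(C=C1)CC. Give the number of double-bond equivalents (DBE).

Degree of unsaturation = (number of rings) + (number of π bonds).
Ring closures in the SMILES: 1.
π bonds: 4 double bonds (each 1 DoU) → 4 DoU from unsaturation.
Total DoU = 1 + 4 = 5.

5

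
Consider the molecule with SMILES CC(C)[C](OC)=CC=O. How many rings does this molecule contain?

In SMILES, each pair of matching ring-closure digits denotes one ring-closing bond; the number of such bonds equals the number of independent rings.
Ring-closure bonds here: 0.

0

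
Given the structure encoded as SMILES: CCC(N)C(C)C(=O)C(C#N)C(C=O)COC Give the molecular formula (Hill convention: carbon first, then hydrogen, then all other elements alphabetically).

Walk through each heavy atom and fill implicit hydrogens from standard valence (C 4, N 3, O 2, S 2, halogen 1):
  atom 1: C, bond orders sum to 1 (valence 4) → 3 H
  atom 2: C, bond orders sum to 2 (valence 4) → 2 H
  atom 3: C, bond orders sum to 3 (valence 4) → 1 H
  atom 4: N, bond orders sum to 1 (valence 3) → 2 H
  atom 5: C, bond orders sum to 3 (valence 4) → 1 H
  atom 6: C, bond orders sum to 1 (valence 4) → 3 H
  atom 7: C, bond orders sum to 4 (valence 4) → 0 H
  atom 8: O, bond orders sum to 2 (valence 2) → 0 H
  atom 9: C, bond orders sum to 3 (valence 4) → 1 H
  atom 10: C, bond orders sum to 4 (valence 4) → 0 H
  atom 11: N, bond orders sum to 3 (valence 3) → 0 H
  atom 12: C, bond orders sum to 3 (valence 4) → 1 H
  atom 13: C, bond orders sum to 3 (valence 4) → 1 H
  atom 14: O, bond orders sum to 2 (valence 2) → 0 H
  atom 15: C, bond orders sum to 2 (valence 4) → 2 H
  atom 16: O, bond orders sum to 2 (valence 2) → 0 H
  atom 17: C, bond orders sum to 1 (valence 4) → 3 H
Totals → C:12, H:20, N:2, O:3.

C12H20N2O3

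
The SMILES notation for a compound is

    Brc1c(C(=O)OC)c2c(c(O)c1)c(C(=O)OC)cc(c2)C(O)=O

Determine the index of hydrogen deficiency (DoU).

10

Molecular formula: C15H11BrO7.
DoU = (2C + 2 + N − H − X) / 2, where X is the halogen count and O/S are ignored.
    = (2·15 + 2 + 0 − 11 − 1) / 2 = 20 / 2 = 10.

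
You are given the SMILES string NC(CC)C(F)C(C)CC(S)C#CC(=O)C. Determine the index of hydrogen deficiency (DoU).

Molecular formula: C12H20FNOS.
DoU = (2C + 2 + N − H − X) / 2, where X is the halogen count and O/S are ignored.
    = (2·12 + 2 + 1 − 20 − 1) / 2 = 6 / 2 = 3.

3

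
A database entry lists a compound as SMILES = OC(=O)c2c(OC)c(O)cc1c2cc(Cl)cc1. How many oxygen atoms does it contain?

Scan the SMILES for O atoms (remember two-letter symbols like Cl and Br are single atoms).
Oxygen count: 4.

4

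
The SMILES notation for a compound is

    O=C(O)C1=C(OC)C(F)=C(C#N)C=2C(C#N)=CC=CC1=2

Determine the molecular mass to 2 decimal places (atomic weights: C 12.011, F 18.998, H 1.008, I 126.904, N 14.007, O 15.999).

First, the molecular formula is C14H7FN2O3 (counting implicit H from valence).
  C: 14 × 12.011 = 168.154
  F: 1 × 18.998 = 18.998
  H: 7 × 1.008 = 7.056
  N: 2 × 14.007 = 28.014
  O: 3 × 15.999 = 47.997
Sum: 14×12.011 + 1×18.998 + 7×1.008 + 2×14.007 + 3×15.999 = 270.219 → 270.22 g/mol.

270.22 g/mol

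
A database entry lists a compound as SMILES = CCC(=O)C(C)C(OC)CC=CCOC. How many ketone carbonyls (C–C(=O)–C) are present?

The ketone motif appears at heavy-atom position 3 in the SMILES.
Other groups present: 1 alkene, 2 ether.
Ketone count: 1.

1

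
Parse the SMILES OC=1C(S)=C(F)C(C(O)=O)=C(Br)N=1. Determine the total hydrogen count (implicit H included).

3

Walk through each heavy atom and fill implicit hydrogens from standard valence (C 4, N 3, O 2, S 2, halogen 1):
  atom 1: O, bond orders sum to 1 (valence 2) → 1 H
  atom 2: C, bond orders sum to 4 (valence 4) → 0 H
  atom 3: C, bond orders sum to 4 (valence 4) → 0 H
  atom 4: S, bond orders sum to 1 (valence 2) → 1 H
  atom 5: C, bond orders sum to 4 (valence 4) → 0 H
  atom 6: F (halogen, monovalent) → 0 H
  atom 7: C, bond orders sum to 4 (valence 4) → 0 H
  atom 8: C, bond orders sum to 4 (valence 4) → 0 H
  atom 9: O, bond orders sum to 1 (valence 2) → 1 H
  atom 10: O, bond orders sum to 2 (valence 2) → 0 H
  atom 11: C, bond orders sum to 4 (valence 4) → 0 H
  atom 12: Br (halogen, monovalent) → 0 H
  atom 13: N, bond orders sum to 3 (valence 3) → 0 H
Total hydrogens: 3.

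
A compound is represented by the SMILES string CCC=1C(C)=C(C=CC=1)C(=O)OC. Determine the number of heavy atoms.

13

Every atom symbol written in the SMILES (organic subset) is one heavy atom; implicit H are not written.
Heavy atoms by element → C:11, O:2.
Total: 13.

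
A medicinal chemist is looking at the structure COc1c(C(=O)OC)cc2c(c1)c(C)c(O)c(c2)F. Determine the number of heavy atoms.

Every atom symbol written in the SMILES (organic subset) is one heavy atom; implicit H are not written.
Heavy atoms by element → C:14, F:1, O:4.
Total: 19.

19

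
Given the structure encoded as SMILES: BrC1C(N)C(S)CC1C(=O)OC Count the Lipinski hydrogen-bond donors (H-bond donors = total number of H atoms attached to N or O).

2

Donors: find every N or O and count the H atoms it carries.
  atom 4 (N): bond orders sum to 1 → 2 H
  atom 10 (O): bond orders sum to 2 → 0 H
  atom 11 (O): bond orders sum to 2 → 0 H
Lipinski HBD = 2.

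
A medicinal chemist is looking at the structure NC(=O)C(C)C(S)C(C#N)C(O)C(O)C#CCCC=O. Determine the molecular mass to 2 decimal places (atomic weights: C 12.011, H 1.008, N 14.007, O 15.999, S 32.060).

298.36 g/mol

First, the molecular formula is C13H18N2O4S (counting implicit H from valence).
  C: 13 × 12.011 = 156.143
  H: 18 × 1.008 = 18.144
  N: 2 × 14.007 = 28.014
  O: 4 × 15.999 = 63.996
  S: 1 × 32.060 = 32.060
Sum: 13×12.011 + 18×1.008 + 2×14.007 + 4×15.999 + 1×32.060 = 298.357 → 298.36 g/mol.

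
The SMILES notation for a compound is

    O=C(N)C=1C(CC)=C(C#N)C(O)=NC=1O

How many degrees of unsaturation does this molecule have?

Molecular formula: C9H9N3O3.
DoU = (2C + 2 + N − H − X) / 2, where X is the halogen count and O/S are ignored.
    = (2·9 + 2 + 3 − 9 − 0) / 2 = 14 / 2 = 7.

7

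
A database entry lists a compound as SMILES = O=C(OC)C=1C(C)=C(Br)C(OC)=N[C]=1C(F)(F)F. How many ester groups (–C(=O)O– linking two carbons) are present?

1

The ester motif appears at heavy-atom position 2 in the SMILES.
Other groups present: 1 ether.
Ester count: 1.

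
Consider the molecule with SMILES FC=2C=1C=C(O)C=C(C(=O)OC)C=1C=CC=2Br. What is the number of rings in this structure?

2

In SMILES, each pair of matching ring-closure digits denotes one ring-closing bond; the number of such bonds equals the number of independent rings.
Ring-closure bonds here: 2.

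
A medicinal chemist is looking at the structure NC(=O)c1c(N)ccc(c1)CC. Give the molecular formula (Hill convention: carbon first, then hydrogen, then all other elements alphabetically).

C9H12N2O

Walk through each heavy atom and fill implicit hydrogens from standard valence (C 4, N 3, O 2, S 2, halogen 1); for lowercase aromatic atoms, an aromatic c carries 1 H when it has two neighbours and 0 H with three, and aromatic n carries 0 H:
  atom 1: N, bond orders sum to 1 (valence 3) → 2 H
  atom 2: C, bond orders sum to 4 (valence 4) → 0 H
  atom 3: O, bond orders sum to 2 (valence 2) → 0 H
  atom 4: aromatic c, 3 neighbours → 0 H
  atom 5: aromatic c, 3 neighbours → 0 H
  atom 6: N, bond orders sum to 1 (valence 3) → 2 H
  atom 7: aromatic c, 2 neighbours → 1 H
  atom 8: aromatic c, 2 neighbours → 1 H
  atom 9: aromatic c, 3 neighbours → 0 H
  atom 10: aromatic c, 2 neighbours → 1 H
  atom 11: C, bond orders sum to 2 (valence 4) → 2 H
  atom 12: C, bond orders sum to 1 (valence 4) → 3 H
Totals → C:9, H:12, N:2, O:1.
In Hill order: C9H12N2O.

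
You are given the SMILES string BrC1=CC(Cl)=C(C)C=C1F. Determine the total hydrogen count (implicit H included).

5

Walk through each heavy atom and fill implicit hydrogens from standard valence (C 4, N 3, O 2, S 2, halogen 1):
  atom 1: Br (halogen, monovalent) → 0 H
  atom 2: C, bond orders sum to 4 (valence 4) → 0 H
  atom 3: C, bond orders sum to 3 (valence 4) → 1 H
  atom 4: C, bond orders sum to 4 (valence 4) → 0 H
  atom 5: Cl (halogen, monovalent) → 0 H
  atom 6: C, bond orders sum to 4 (valence 4) → 0 H
  atom 7: C, bond orders sum to 1 (valence 4) → 3 H
  atom 8: C, bond orders sum to 3 (valence 4) → 1 H
  atom 9: C, bond orders sum to 4 (valence 4) → 0 H
  atom 10: F (halogen, monovalent) → 0 H
Total hydrogens: 5.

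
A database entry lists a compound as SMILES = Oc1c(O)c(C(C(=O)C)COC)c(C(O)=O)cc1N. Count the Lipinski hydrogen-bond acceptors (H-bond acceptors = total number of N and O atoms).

7

N atoms: 1; O atoms: 6.
Lipinski HBA = 1 + 6 = 7.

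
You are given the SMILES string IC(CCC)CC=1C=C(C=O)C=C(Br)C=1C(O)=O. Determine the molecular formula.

C13H14BrIO3

Walk through each heavy atom and fill implicit hydrogens from standard valence (C 4, N 3, O 2, S 2, halogen 1):
  atom 1: I (halogen, monovalent) → 0 H
  atom 2: C, bond orders sum to 3 (valence 4) → 1 H
  atom 3: C, bond orders sum to 2 (valence 4) → 2 H
  atom 4: C, bond orders sum to 2 (valence 4) → 2 H
  atom 5: C, bond orders sum to 1 (valence 4) → 3 H
  atom 6: C, bond orders sum to 2 (valence 4) → 2 H
  atom 7: C, bond orders sum to 4 (valence 4) → 0 H
  atom 8: C, bond orders sum to 3 (valence 4) → 1 H
  atom 9: C, bond orders sum to 4 (valence 4) → 0 H
  atom 10: C, bond orders sum to 3 (valence 4) → 1 H
  atom 11: O, bond orders sum to 2 (valence 2) → 0 H
  atom 12: C, bond orders sum to 3 (valence 4) → 1 H
  atom 13: C, bond orders sum to 4 (valence 4) → 0 H
  atom 14: Br (halogen, monovalent) → 0 H
  atom 15: C, bond orders sum to 4 (valence 4) → 0 H
  atom 16: C, bond orders sum to 4 (valence 4) → 0 H
  atom 17: O, bond orders sum to 1 (valence 2) → 1 H
  atom 18: O, bond orders sum to 2 (valence 2) → 0 H
Totals → C:13, H:14, Br:1, I:1, O:3.
In Hill order: C13H14BrIO3.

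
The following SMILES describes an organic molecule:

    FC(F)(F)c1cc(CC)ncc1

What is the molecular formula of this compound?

Walk through each heavy atom and fill implicit hydrogens from standard valence (C 4, N 3, O 2, S 2, halogen 1); for lowercase aromatic atoms, an aromatic c carries 1 H when it has two neighbours and 0 H with three, and aromatic n carries 0 H:
  atom 1: F (halogen, monovalent) → 0 H
  atom 2: C, bond orders sum to 4 (valence 4) → 0 H
  atom 3: F (halogen, monovalent) → 0 H
  atom 4: F (halogen, monovalent) → 0 H
  atom 5: aromatic c, 3 neighbours → 0 H
  atom 6: aromatic c, 2 neighbours → 1 H
  atom 7: aromatic c, 3 neighbours → 0 H
  atom 8: C, bond orders sum to 2 (valence 4) → 2 H
  atom 9: C, bond orders sum to 1 (valence 4) → 3 H
  atom 10: aromatic n, 2 neighbours → 0 H
  atom 11: aromatic c, 2 neighbours → 1 H
  atom 12: aromatic c, 2 neighbours → 1 H
Totals → C:8, H:8, F:3, N:1.
In Hill order: C8H8F3N.

C8H8F3N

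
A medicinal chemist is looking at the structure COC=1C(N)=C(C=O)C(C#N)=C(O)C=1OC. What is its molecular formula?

Walk through each heavy atom and fill implicit hydrogens from standard valence (C 4, N 3, O 2, S 2, halogen 1):
  atom 1: C, bond orders sum to 1 (valence 4) → 3 H
  atom 2: O, bond orders sum to 2 (valence 2) → 0 H
  atom 3: C, bond orders sum to 4 (valence 4) → 0 H
  atom 4: C, bond orders sum to 4 (valence 4) → 0 H
  atom 5: N, bond orders sum to 1 (valence 3) → 2 H
  atom 6: C, bond orders sum to 4 (valence 4) → 0 H
  atom 7: C, bond orders sum to 3 (valence 4) → 1 H
  atom 8: O, bond orders sum to 2 (valence 2) → 0 H
  atom 9: C, bond orders sum to 4 (valence 4) → 0 H
  atom 10: C, bond orders sum to 4 (valence 4) → 0 H
  atom 11: N, bond orders sum to 3 (valence 3) → 0 H
  atom 12: C, bond orders sum to 4 (valence 4) → 0 H
  atom 13: O, bond orders sum to 1 (valence 2) → 1 H
  atom 14: C, bond orders sum to 4 (valence 4) → 0 H
  atom 15: O, bond orders sum to 2 (valence 2) → 0 H
  atom 16: C, bond orders sum to 1 (valence 4) → 3 H
Totals → C:10, H:10, N:2, O:4.
In Hill order: C10H10N2O4.

C10H10N2O4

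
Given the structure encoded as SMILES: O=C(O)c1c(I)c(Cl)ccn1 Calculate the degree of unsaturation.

Molecular formula: C6H3ClINO2.
DoU = (2C + 2 + N − H − X) / 2, where X is the halogen count and O/S are ignored.
    = (2·6 + 2 + 1 − 3 − 2) / 2 = 10 / 2 = 5.

5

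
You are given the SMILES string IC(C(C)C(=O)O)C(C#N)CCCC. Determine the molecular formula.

C10H16INO2

Walk through each heavy atom and fill implicit hydrogens from standard valence (C 4, N 3, O 2, S 2, halogen 1):
  atom 1: I (halogen, monovalent) → 0 H
  atom 2: C, bond orders sum to 3 (valence 4) → 1 H
  atom 3: C, bond orders sum to 3 (valence 4) → 1 H
  atom 4: C, bond orders sum to 1 (valence 4) → 3 H
  atom 5: C, bond orders sum to 4 (valence 4) → 0 H
  atom 6: O, bond orders sum to 2 (valence 2) → 0 H
  atom 7: O, bond orders sum to 1 (valence 2) → 1 H
  atom 8: C, bond orders sum to 3 (valence 4) → 1 H
  atom 9: C, bond orders sum to 4 (valence 4) → 0 H
  atom 10: N, bond orders sum to 3 (valence 3) → 0 H
  atom 11: C, bond orders sum to 2 (valence 4) → 2 H
  atom 12: C, bond orders sum to 2 (valence 4) → 2 H
  atom 13: C, bond orders sum to 2 (valence 4) → 2 H
  atom 14: C, bond orders sum to 1 (valence 4) → 3 H
Totals → C:10, H:16, I:1, N:1, O:2.
In Hill order: C10H16INO2.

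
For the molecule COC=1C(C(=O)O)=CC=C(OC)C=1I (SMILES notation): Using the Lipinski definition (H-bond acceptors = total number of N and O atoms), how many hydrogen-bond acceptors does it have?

4

N atoms: 0; O atoms: 4.
Lipinski HBA = 0 + 4 = 4.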